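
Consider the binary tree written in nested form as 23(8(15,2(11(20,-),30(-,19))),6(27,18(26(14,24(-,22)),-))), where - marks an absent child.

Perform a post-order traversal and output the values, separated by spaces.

15 20 11 19 30 2 8 27 14 22 24 26 18 6 23

Post-order visits the left subtree, then the right subtree, then the node.
At 23: go left to 8.
  At 8: go left to 15.
    15 is a leaf — visit 15.
  At 8: go right to 2.
    At 2: go left to 11.
      At 11: go left to 20.
        20 is a leaf — visit 20.
      At 11: no right child.
      Visit 11.
    At 2: go right to 30.
      At 30: no left child.
      At 30: go right to 19.
        19 is a leaf — visit 19.
      Visit 30.
    Visit 2.
  Visit 8.
At 23: go right to 6.
  At 6: go left to 27.
    27 is a leaf — visit 27.
  At 6: go right to 18.
    At 18: go left to 26.
      At 26: go left to 14.
        14 is a leaf — visit 14.
      At 26: go right to 24.
        At 24: no left child.
        At 24: go right to 22.
          22 is a leaf — visit 22.
        Visit 24.
      Visit 26.
    At 18: no right child.
    Visit 18.
  Visit 6.
Visit 23.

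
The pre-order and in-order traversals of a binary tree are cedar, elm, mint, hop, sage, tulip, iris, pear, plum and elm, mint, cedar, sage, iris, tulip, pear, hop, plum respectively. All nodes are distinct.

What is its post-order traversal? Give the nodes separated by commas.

The first element of pre-order is the root; it splits in-order into left and right subtrees.
Root cedar: left subtree has 2 nodes {elm, mint}, right has 6 {sage, iris, tulip, pear, hop, plum}.
  Root elm: left subtree has 0 nodes { }, right has 1 {mint}.
  Root hop: left subtree has 4 nodes {sage, iris, tulip, pear}, right has 1 {plum}.
    Root sage: left subtree has 0 nodes { }, right has 3 {iris, tulip, pear}.
      Root tulip: left subtree has 1 node {iris}, right has 1 {pear}.

mint, elm, iris, pear, tulip, sage, plum, hop, cedar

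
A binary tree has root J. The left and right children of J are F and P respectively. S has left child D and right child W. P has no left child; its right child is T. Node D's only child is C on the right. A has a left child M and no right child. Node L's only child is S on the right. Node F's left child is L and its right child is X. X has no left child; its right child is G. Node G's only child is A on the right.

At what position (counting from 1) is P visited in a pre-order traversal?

Pre-order visits the node, then its left subtree, then its right subtree.
Visit J.
At J: go left to F.
  Visit F.
  At F: go left to L.
    Visit L.
    At L: no left child.
    At L: go right to S.
      Visit S.
      At S: go left to D.
        Visit D.
        At D: no left child.
        At D: go right to C.
          C is a leaf — visit C.
      At S: go right to W.
        W is a leaf — visit W.
  At F: go right to X.
    Visit X.
    At X: no left child.
    At X: go right to G.
      Visit G.
      At G: no left child.
      At G: go right to A.
        Visit A.
        At A: go left to M.
          M is a leaf — visit M.
        At A: no right child.
At J: go right to P.
  Visit P.
  At P: no left child.
  At P: go right to T.
    T is a leaf — visit T.
Full pre-order sequence: J, F, L, S, D, C, W, X, G, A, M, P, T.

12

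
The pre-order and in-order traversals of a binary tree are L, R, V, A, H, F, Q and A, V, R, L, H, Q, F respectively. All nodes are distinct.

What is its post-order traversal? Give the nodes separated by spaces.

A V R Q F H L

The first element of pre-order is the root; it splits in-order into left and right subtrees.
Root L: left subtree has 3 nodes {A, V, R}, right has 3 {H, Q, F}.
  Root R: left subtree has 2 nodes {A, V}, right has 0 { }.
    Root V: left subtree has 1 node {A}, right has 0 { }.
  Root H: left subtree has 0 nodes { }, right has 2 {Q, F}.
    Root F: left subtree has 1 node {Q}, right has 0 { }.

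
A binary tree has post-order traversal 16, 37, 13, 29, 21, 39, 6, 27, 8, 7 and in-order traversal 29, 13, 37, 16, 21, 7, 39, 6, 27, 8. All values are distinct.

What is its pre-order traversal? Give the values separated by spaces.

The last element of post-order is the root; it splits in-order into left and right subtrees.
Root 7: left subtree has 5 nodes {29, 13, 37, 16, 21}, right has 4 {39, 6, 27, 8}.
  Root 21: left subtree has 4 nodes {29, 13, 37, 16}, right has 0 { }.
    Root 29: left subtree has 0 nodes { }, right has 3 {13, 37, 16}.
      Root 13: left subtree has 0 nodes { }, right has 2 {37, 16}.
        Root 37: left subtree has 0 nodes { }, right has 1 {16}.
  Root 8: left subtree has 3 nodes {39, 6, 27}, right has 0 { }.
    Root 27: left subtree has 2 nodes {39, 6}, right has 0 { }.
      Root 6: left subtree has 1 node {39}, right has 0 { }.

7 21 29 13 37 16 8 27 6 39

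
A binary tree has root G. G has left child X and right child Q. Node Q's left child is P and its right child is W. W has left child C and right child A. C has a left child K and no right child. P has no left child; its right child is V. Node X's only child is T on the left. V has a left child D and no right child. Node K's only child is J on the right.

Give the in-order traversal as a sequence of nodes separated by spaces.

T X G P D V Q K J C W A

In-order visits the left subtree, then the node, then the right subtree.
At G: go left to X.
  At X: go left to T.
    T is a leaf — visit T.
  Visit X.
  At X: no right child.
Visit G.
At G: go right to Q.
  At Q: go left to P.
    At P: no left child.
    Visit P.
    At P: go right to V.
      At V: go left to D.
        D is a leaf — visit D.
      Visit V.
      At V: no right child.
  Visit Q.
  At Q: go right to W.
    At W: go left to C.
      At C: go left to K.
        At K: no left child.
        Visit K.
        At K: go right to J.
          J is a leaf — visit J.
      Visit C.
      At C: no right child.
    Visit W.
    At W: go right to A.
      A is a leaf — visit A.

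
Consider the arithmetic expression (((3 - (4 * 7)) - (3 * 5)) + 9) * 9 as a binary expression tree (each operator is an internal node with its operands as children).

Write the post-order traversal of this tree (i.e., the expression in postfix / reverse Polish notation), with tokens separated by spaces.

Post-order on an expression tree gives postfix notation: for each operator, emit left operand, right operand, then the operator.

3 4 7 * - 3 5 * - 9 + 9 *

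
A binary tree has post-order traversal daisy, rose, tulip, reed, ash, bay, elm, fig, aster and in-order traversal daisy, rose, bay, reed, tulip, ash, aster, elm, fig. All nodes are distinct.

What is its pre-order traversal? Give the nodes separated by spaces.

The last element of post-order is the root; it splits in-order into left and right subtrees.
Root aster: left subtree has 6 nodes {daisy, rose, bay, reed, tulip, ash}, right has 2 {elm, fig}.
  Root bay: left subtree has 2 nodes {daisy, rose}, right has 3 {reed, tulip, ash}.
    Root rose: left subtree has 1 node {daisy}, right has 0 { }.
    Root ash: left subtree has 2 nodes {reed, tulip}, right has 0 { }.
      Root reed: left subtree has 0 nodes { }, right has 1 {tulip}.
  Root fig: left subtree has 1 node {elm}, right has 0 { }.

aster bay rose daisy ash reed tulip fig elm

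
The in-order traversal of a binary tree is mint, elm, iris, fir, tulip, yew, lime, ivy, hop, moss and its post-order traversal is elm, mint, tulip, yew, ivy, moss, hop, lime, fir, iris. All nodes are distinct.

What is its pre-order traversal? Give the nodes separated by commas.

The last element of post-order is the root; it splits in-order into left and right subtrees.
Root iris: left subtree has 2 nodes {mint, elm}, right has 7 {fir, tulip, yew, lime, ivy, hop, moss}.
  Root mint: left subtree has 0 nodes { }, right has 1 {elm}.
  Root fir: left subtree has 0 nodes { }, right has 6 {tulip, yew, lime, ivy, hop, moss}.
    Root lime: left subtree has 2 nodes {tulip, yew}, right has 3 {ivy, hop, moss}.
      Root yew: left subtree has 1 node {tulip}, right has 0 { }.
      Root hop: left subtree has 1 node {ivy}, right has 1 {moss}.

iris, mint, elm, fir, lime, yew, tulip, hop, ivy, moss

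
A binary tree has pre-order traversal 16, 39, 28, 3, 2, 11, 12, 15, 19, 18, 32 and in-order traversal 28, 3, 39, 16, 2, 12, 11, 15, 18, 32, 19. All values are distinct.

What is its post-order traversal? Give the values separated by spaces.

3 28 39 12 32 18 19 15 11 2 16

The first element of pre-order is the root; it splits in-order into left and right subtrees.
Root 16: left subtree has 3 nodes {28, 3, 39}, right has 7 {2, 12, 11, 15, 18, 32, 19}.
  Root 39: left subtree has 2 nodes {28, 3}, right has 0 { }.
    Root 28: left subtree has 0 nodes { }, right has 1 {3}.
  Root 2: left subtree has 0 nodes { }, right has 6 {12, 11, 15, 18, 32, 19}.
    Root 11: left subtree has 1 node {12}, right has 4 {15, 18, 32, 19}.
      Root 15: left subtree has 0 nodes { }, right has 3 {18, 32, 19}.
        Root 19: left subtree has 2 nodes {18, 32}, right has 0 { }.
          Root 18: left subtree has 0 nodes { }, right has 1 {32}.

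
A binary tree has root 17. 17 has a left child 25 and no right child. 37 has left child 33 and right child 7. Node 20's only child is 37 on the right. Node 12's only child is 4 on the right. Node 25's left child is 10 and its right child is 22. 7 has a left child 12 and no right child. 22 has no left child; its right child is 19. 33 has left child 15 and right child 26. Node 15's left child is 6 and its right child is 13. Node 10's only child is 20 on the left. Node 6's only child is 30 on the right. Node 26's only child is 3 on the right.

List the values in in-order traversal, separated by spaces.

20 6 30 15 13 33 26 3 37 12 4 7 10 25 22 19 17

In-order visits the left subtree, then the node, then the right subtree.
At 17: go left to 25.
  At 25: go left to 10.
    At 10: go left to 20.
      At 20: no left child.
      Visit 20.
      At 20: go right to 37.
        At 37: go left to 33.
          At 33: go left to 15.
            At 15: go left to 6.
              At 6: no left child.
              Visit 6.
              At 6: go right to 30.
                30 is a leaf — visit 30.
            Visit 15.
            At 15: go right to 13.
              13 is a leaf — visit 13.
          Visit 33.
          At 33: go right to 26.
            At 26: no left child.
            Visit 26.
            At 26: go right to 3.
              3 is a leaf — visit 3.
        Visit 37.
        At 37: go right to 7.
          At 7: go left to 12.
            At 12: no left child.
            Visit 12.
            At 12: go right to 4.
              4 is a leaf — visit 4.
          Visit 7.
          At 7: no right child.
    Visit 10.
    At 10: no right child.
  Visit 25.
  At 25: go right to 22.
    At 22: no left child.
    Visit 22.
    At 22: go right to 19.
      19 is a leaf — visit 19.
Visit 17.
At 17: no right child.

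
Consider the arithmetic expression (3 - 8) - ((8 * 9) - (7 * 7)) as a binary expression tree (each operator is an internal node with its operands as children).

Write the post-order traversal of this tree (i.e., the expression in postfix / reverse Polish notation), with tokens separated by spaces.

Post-order on an expression tree gives postfix notation: for each operator, emit left operand, right operand, then the operator.

3 8 - 8 9 * 7 7 * - -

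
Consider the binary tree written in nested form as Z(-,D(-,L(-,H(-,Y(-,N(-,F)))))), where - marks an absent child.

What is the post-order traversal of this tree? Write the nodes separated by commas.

Post-order visits the left subtree, then the right subtree, then the node.
At Z: no left child.
At Z: go right to D.
  At D: no left child.
  At D: go right to L.
    At L: no left child.
    At L: go right to H.
      At H: no left child.
      At H: go right to Y.
        At Y: no left child.
        At Y: go right to N.
          At N: no left child.
          At N: go right to F.
            F is a leaf — visit F.
          Visit N.
        Visit Y.
      Visit H.
    Visit L.
  Visit D.
Visit Z.

F, N, Y, H, L, D, Z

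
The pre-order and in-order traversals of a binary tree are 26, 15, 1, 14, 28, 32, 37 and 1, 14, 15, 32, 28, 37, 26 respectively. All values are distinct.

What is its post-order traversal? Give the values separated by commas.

14, 1, 32, 37, 28, 15, 26

The first element of pre-order is the root; it splits in-order into left and right subtrees.
Root 26: left subtree has 6 nodes {1, 14, 15, 32, 28, 37}, right has 0 { }.
  Root 15: left subtree has 2 nodes {1, 14}, right has 3 {32, 28, 37}.
    Root 1: left subtree has 0 nodes { }, right has 1 {14}.
    Root 28: left subtree has 1 node {32}, right has 1 {37}.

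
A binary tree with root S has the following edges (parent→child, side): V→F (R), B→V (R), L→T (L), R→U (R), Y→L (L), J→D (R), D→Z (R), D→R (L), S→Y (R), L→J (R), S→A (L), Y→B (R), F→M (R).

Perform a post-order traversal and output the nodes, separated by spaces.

Post-order visits the left subtree, then the right subtree, then the node.
At S: go left to A.
  A is a leaf — visit A.
At S: go right to Y.
  At Y: go left to L.
    At L: go left to T.
      T is a leaf — visit T.
    At L: go right to J.
      At J: no left child.
      At J: go right to D.
        At D: go left to R.
          At R: no left child.
          At R: go right to U.
            U is a leaf — visit U.
          Visit R.
        At D: go right to Z.
          Z is a leaf — visit Z.
        Visit D.
      Visit J.
    Visit L.
  At Y: go right to B.
    At B: no left child.
    At B: go right to V.
      At V: no left child.
      At V: go right to F.
        At F: no left child.
        At F: go right to M.
          M is a leaf — visit M.
        Visit F.
      Visit V.
    Visit B.
  Visit Y.
Visit S.

A T U R Z D J L M F V B Y S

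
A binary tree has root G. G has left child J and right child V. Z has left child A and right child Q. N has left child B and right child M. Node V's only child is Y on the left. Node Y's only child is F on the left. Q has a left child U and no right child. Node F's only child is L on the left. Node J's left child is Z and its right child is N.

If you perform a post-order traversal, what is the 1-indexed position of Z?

4

Post-order visits the left subtree, then the right subtree, then the node.
At G: go left to J.
  At J: go left to Z.
    At Z: go left to A.
      A is a leaf — visit A.
    At Z: go right to Q.
      At Q: go left to U.
        U is a leaf — visit U.
      At Q: no right child.
      Visit Q.
    Visit Z.
  At J: go right to N.
    At N: go left to B.
      B is a leaf — visit B.
    At N: go right to M.
      M is a leaf — visit M.
    Visit N.
  Visit J.
At G: go right to V.
  At V: go left to Y.
    At Y: go left to F.
      At F: go left to L.
        L is a leaf — visit L.
      At F: no right child.
      Visit F.
    At Y: no right child.
    Visit Y.
  At V: no right child.
  Visit V.
Visit G.
Full post-order sequence: A, U, Q, Z, B, M, N, J, L, F, Y, V, G.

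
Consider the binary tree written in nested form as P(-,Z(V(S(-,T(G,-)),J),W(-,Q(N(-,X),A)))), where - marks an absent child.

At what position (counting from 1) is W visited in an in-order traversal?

In-order visits the left subtree, then the node, then the right subtree.
At P: no left child.
Visit P.
At P: go right to Z.
  At Z: go left to V.
    At V: go left to S.
      At S: no left child.
      Visit S.
      At S: go right to T.
        At T: go left to G.
          G is a leaf — visit G.
        Visit T.
        At T: no right child.
    Visit V.
    At V: go right to J.
      J is a leaf — visit J.
  Visit Z.
  At Z: go right to W.
    At W: no left child.
    Visit W.
    At W: go right to Q.
      At Q: go left to N.
        At N: no left child.
        Visit N.
        At N: go right to X.
          X is a leaf — visit X.
      Visit Q.
      At Q: go right to A.
        A is a leaf — visit A.
Full in-order sequence: P, S, G, T, V, J, Z, W, N, X, Q, A.

8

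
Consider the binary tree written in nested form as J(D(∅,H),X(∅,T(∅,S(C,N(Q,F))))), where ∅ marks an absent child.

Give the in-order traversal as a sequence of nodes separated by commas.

In-order visits the left subtree, then the node, then the right subtree.
At J: go left to D.
  At D: no left child.
  Visit D.
  At D: go right to H.
    H is a leaf — visit H.
Visit J.
At J: go right to X.
  At X: no left child.
  Visit X.
  At X: go right to T.
    At T: no left child.
    Visit T.
    At T: go right to S.
      At S: go left to C.
        C is a leaf — visit C.
      Visit S.
      At S: go right to N.
        At N: go left to Q.
          Q is a leaf — visit Q.
        Visit N.
        At N: go right to F.
          F is a leaf — visit F.

D, H, J, X, T, C, S, Q, N, F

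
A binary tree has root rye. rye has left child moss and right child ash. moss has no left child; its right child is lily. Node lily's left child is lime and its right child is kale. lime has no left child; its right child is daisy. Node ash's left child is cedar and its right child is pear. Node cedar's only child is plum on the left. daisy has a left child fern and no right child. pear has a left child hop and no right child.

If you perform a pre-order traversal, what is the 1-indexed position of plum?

Pre-order visits the node, then its left subtree, then its right subtree.
Visit rye.
At rye: go left to moss.
  Visit moss.
  At moss: no left child.
  At moss: go right to lily.
    Visit lily.
    At lily: go left to lime.
      Visit lime.
      At lime: no left child.
      At lime: go right to daisy.
        Visit daisy.
        At daisy: go left to fern.
          fern is a leaf — visit fern.
        At daisy: no right child.
    At lily: go right to kale.
      kale is a leaf — visit kale.
At rye: go right to ash.
  Visit ash.
  At ash: go left to cedar.
    Visit cedar.
    At cedar: go left to plum.
      plum is a leaf — visit plum.
    At cedar: no right child.
  At ash: go right to pear.
    Visit pear.
    At pear: go left to hop.
      hop is a leaf — visit hop.
    At pear: no right child.
Full pre-order sequence: rye, moss, lily, lime, daisy, fern, kale, ash, cedar, plum, pear, hop.

10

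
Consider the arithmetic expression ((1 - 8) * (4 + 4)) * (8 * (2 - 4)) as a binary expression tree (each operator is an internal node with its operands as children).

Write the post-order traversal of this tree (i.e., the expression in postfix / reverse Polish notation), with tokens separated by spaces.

1 8 - 4 4 + * 8 2 4 - * *

Post-order on an expression tree gives postfix notation: for each operator, emit left operand, right operand, then the operator.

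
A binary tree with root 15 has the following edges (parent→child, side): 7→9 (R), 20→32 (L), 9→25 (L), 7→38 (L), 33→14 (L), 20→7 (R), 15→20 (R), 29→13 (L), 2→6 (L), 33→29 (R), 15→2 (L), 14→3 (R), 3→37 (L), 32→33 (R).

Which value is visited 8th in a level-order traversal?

Level-order visits nodes level by level from the root, left to right within each level.
Level 0: 15
Level 1: 2, 20
Level 2: 6, 32, 7
Level 3: 33, 38, 9
Level 4: 14, 29, 25
Level 5: 3, 13
Level 6: 37
Full level-order sequence: 15, 2, 20, 6, 32, 7, 33, 38, 9, 14, 29, 25, 3, 13, 37.

38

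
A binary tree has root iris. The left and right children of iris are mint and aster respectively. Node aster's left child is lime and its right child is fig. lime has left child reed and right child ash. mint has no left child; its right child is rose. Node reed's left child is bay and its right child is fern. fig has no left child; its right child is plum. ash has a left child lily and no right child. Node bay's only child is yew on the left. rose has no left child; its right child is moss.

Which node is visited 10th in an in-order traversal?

lily

In-order visits the left subtree, then the node, then the right subtree.
At iris: go left to mint.
  At mint: no left child.
  Visit mint.
  At mint: go right to rose.
    At rose: no left child.
    Visit rose.
    At rose: go right to moss.
      moss is a leaf — visit moss.
Visit iris.
At iris: go right to aster.
  At aster: go left to lime.
    At lime: go left to reed.
      At reed: go left to bay.
        At bay: go left to yew.
          yew is a leaf — visit yew.
        Visit bay.
        At bay: no right child.
      Visit reed.
      At reed: go right to fern.
        fern is a leaf — visit fern.
    Visit lime.
    At lime: go right to ash.
      At ash: go left to lily.
        lily is a leaf — visit lily.
      Visit ash.
      At ash: no right child.
  Visit aster.
  At aster: go right to fig.
    At fig: no left child.
    Visit fig.
    At fig: go right to plum.
      plum is a leaf — visit plum.
Full in-order sequence: mint, rose, moss, iris, yew, bay, reed, fern, lime, lily, ash, aster, fig, plum.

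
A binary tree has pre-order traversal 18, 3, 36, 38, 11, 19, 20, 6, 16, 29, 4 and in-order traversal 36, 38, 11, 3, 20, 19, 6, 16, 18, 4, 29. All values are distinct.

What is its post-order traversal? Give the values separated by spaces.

11 38 36 20 16 6 19 3 4 29 18

The first element of pre-order is the root; it splits in-order into left and right subtrees.
Root 18: left subtree has 8 nodes {36, 38, 11, 3, 20, 19, 6, 16}, right has 2 {4, 29}.
  Root 3: left subtree has 3 nodes {36, 38, 11}, right has 4 {20, 19, 6, 16}.
    Root 36: left subtree has 0 nodes { }, right has 2 {38, 11}.
      Root 38: left subtree has 0 nodes { }, right has 1 {11}.
    Root 19: left subtree has 1 node {20}, right has 2 {6, 16}.
      Root 6: left subtree has 0 nodes { }, right has 1 {16}.
  Root 29: left subtree has 1 node {4}, right has 0 { }.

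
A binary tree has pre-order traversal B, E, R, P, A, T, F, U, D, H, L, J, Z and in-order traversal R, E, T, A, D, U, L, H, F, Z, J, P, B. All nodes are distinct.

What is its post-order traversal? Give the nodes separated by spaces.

The first element of pre-order is the root; it splits in-order into left and right subtrees.
Root B: left subtree has 12 nodes {R, E, T, A, D, U, L, H, F, Z, J, P}, right has 0 { }.
  Root E: left subtree has 1 node {R}, right has 10 {T, A, D, U, L, H, F, Z, J, P}.
    Root P: left subtree has 9 nodes {T, A, D, U, L, H, F, Z, J}, right has 0 { }.
      Root A: left subtree has 1 node {T}, right has 7 {D, U, L, H, F, Z, J}.
        Root F: left subtree has 4 nodes {D, U, L, H}, right has 2 {Z, J}.
          Root U: left subtree has 1 node {D}, right has 2 {L, H}.
            Root H: left subtree has 1 node {L}, right has 0 { }.
          Root J: left subtree has 1 node {Z}, right has 0 { }.

R T D L H U Z J F A P E B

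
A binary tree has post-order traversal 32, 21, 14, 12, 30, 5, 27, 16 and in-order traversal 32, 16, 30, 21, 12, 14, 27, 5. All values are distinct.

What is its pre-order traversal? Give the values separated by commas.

The last element of post-order is the root; it splits in-order into left and right subtrees.
Root 16: left subtree has 1 node {32}, right has 6 {30, 21, 12, 14, 27, 5}.
  Root 27: left subtree has 4 nodes {30, 21, 12, 14}, right has 1 {5}.
    Root 30: left subtree has 0 nodes { }, right has 3 {21, 12, 14}.
      Root 12: left subtree has 1 node {21}, right has 1 {14}.

16, 32, 27, 30, 12, 21, 14, 5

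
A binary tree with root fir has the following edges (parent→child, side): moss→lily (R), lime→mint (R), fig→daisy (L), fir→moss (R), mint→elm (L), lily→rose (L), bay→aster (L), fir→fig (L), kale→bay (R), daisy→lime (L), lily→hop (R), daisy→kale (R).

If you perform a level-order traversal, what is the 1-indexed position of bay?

Level-order visits nodes level by level from the root, left to right within each level.
Level 0: fir
Level 1: fig, moss
Level 2: daisy, lily
Level 3: lime, kale, rose, hop
Level 4: mint, bay
Level 5: elm, aster
Full level-order sequence: fir, fig, moss, daisy, lily, lime, kale, rose, hop, mint, bay, elm, aster.

11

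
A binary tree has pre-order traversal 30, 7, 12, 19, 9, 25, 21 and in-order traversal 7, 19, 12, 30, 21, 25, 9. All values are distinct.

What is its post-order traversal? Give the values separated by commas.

The first element of pre-order is the root; it splits in-order into left and right subtrees.
Root 30: left subtree has 3 nodes {7, 19, 12}, right has 3 {21, 25, 9}.
  Root 7: left subtree has 0 nodes { }, right has 2 {19, 12}.
    Root 12: left subtree has 1 node {19}, right has 0 { }.
  Root 9: left subtree has 2 nodes {21, 25}, right has 0 { }.
    Root 25: left subtree has 1 node {21}, right has 0 { }.

19, 12, 7, 21, 25, 9, 30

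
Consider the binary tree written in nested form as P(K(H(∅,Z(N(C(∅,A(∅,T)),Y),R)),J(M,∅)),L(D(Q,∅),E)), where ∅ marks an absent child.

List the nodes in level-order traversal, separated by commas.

P, K, L, H, J, D, E, Z, M, Q, N, R, C, Y, A, T

Level-order visits nodes level by level from the root, left to right within each level.
Level 0: P
Level 1: K, L
Level 2: H, J, D, E
Level 3: Z, M, Q
Level 4: N, R
Level 5: C, Y
Level 6: A
Level 7: T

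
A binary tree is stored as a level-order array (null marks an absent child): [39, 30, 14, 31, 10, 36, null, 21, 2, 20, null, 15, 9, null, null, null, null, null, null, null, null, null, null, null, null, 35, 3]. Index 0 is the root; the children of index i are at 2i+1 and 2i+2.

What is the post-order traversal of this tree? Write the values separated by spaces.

Post-order visits the left subtree, then the right subtree, then the node.
At 39: go left to 30.
  At 30: go left to 31.
    At 31: go left to 21.
      21 is a leaf — visit 21.
    At 31: go right to 2.
      2 is a leaf — visit 2.
    Visit 31.
  At 30: go right to 10.
    At 10: go left to 20.
      20 is a leaf — visit 20.
    At 10: no right child.
    Visit 10.
  Visit 30.
At 39: go right to 14.
  At 14: go left to 36.
    At 36: go left to 15.
      15 is a leaf — visit 15.
    At 36: go right to 9.
      At 9: go left to 35.
        35 is a leaf — visit 35.
      At 9: go right to 3.
        3 is a leaf — visit 3.
      Visit 9.
    Visit 36.
  At 14: no right child.
  Visit 14.
Visit 39.

21 2 31 20 10 30 15 35 3 9 36 14 39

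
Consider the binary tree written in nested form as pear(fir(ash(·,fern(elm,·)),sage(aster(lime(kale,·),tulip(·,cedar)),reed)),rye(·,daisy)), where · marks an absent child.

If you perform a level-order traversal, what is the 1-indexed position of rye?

Level-order visits nodes level by level from the root, left to right within each level.
Level 0: pear
Level 1: fir, rye
Level 2: ash, sage, daisy
Level 3: fern, aster, reed
Level 4: elm, lime, tulip
Level 5: kale, cedar
Full level-order sequence: pear, fir, rye, ash, sage, daisy, fern, aster, reed, elm, lime, tulip, kale, cedar.

3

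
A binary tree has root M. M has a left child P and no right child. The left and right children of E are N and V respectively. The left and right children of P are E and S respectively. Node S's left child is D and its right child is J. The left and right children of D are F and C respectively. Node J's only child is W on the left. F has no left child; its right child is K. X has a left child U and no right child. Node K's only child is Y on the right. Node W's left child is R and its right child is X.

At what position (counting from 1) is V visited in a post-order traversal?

2

Post-order visits the left subtree, then the right subtree, then the node.
At M: go left to P.
  At P: go left to E.
    At E: go left to N.
      N is a leaf — visit N.
    At E: go right to V.
      V is a leaf — visit V.
    Visit E.
  At P: go right to S.
    At S: go left to D.
      At D: go left to F.
        At F: no left child.
        At F: go right to K.
          At K: no left child.
          At K: go right to Y.
            Y is a leaf — visit Y.
          Visit K.
        Visit F.
      At D: go right to C.
        C is a leaf — visit C.
      Visit D.
    At S: go right to J.
      At J: go left to W.
        At W: go left to R.
          R is a leaf — visit R.
        At W: go right to X.
          At X: go left to U.
            U is a leaf — visit U.
          At X: no right child.
          Visit X.
        Visit W.
      At J: no right child.
      Visit J.
    Visit S.
  Visit P.
At M: no right child.
Visit M.
Full post-order sequence: N, V, E, Y, K, F, C, D, R, U, X, W, J, S, P, M.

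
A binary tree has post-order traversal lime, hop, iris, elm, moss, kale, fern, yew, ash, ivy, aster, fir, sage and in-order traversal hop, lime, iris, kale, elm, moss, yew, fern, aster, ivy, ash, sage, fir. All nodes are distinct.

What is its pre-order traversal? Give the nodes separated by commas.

The last element of post-order is the root; it splits in-order into left and right subtrees.
Root sage: left subtree has 11 nodes {hop, lime, iris, kale, elm, moss, yew, fern, aster, ivy, ash}, right has 1 {fir}.
  Root aster: left subtree has 8 nodes {hop, lime, iris, kale, elm, moss, yew, fern}, right has 2 {ivy, ash}.
    Root yew: left subtree has 6 nodes {hop, lime, iris, kale, elm, moss}, right has 1 {fern}.
      Root kale: left subtree has 3 nodes {hop, lime, iris}, right has 2 {elm, moss}.
        Root iris: left subtree has 2 nodes {hop, lime}, right has 0 { }.
          Root hop: left subtree has 0 nodes { }, right has 1 {lime}.
        Root moss: left subtree has 1 node {elm}, right has 0 { }.
    Root ivy: left subtree has 0 nodes { }, right has 1 {ash}.

sage, aster, yew, kale, iris, hop, lime, moss, elm, fern, ivy, ash, fir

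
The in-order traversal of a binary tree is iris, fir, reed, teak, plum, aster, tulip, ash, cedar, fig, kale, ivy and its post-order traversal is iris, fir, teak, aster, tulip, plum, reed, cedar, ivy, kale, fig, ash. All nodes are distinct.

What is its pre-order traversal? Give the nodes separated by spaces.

ash reed fir iris plum teak tulip aster fig cedar kale ivy

The last element of post-order is the root; it splits in-order into left and right subtrees.
Root ash: left subtree has 7 nodes {iris, fir, reed, teak, plum, aster, tulip}, right has 4 {cedar, fig, kale, ivy}.
  Root reed: left subtree has 2 nodes {iris, fir}, right has 4 {teak, plum, aster, tulip}.
    Root fir: left subtree has 1 node {iris}, right has 0 { }.
    Root plum: left subtree has 1 node {teak}, right has 2 {aster, tulip}.
      Root tulip: left subtree has 1 node {aster}, right has 0 { }.
  Root fig: left subtree has 1 node {cedar}, right has 2 {kale, ivy}.
    Root kale: left subtree has 0 nodes { }, right has 1 {ivy}.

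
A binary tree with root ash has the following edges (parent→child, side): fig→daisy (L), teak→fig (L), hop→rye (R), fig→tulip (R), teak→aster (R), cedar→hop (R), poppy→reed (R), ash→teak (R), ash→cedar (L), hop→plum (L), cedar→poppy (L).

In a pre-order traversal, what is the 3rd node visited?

poppy

Pre-order visits the node, then its left subtree, then its right subtree.
Visit ash.
At ash: go left to cedar.
  Visit cedar.
  At cedar: go left to poppy.
    Visit poppy.
    At poppy: no left child.
    At poppy: go right to reed.
      reed is a leaf — visit reed.
  At cedar: go right to hop.
    Visit hop.
    At hop: go left to plum.
      plum is a leaf — visit plum.
    At hop: go right to rye.
      rye is a leaf — visit rye.
At ash: go right to teak.
  Visit teak.
  At teak: go left to fig.
    Visit fig.
    At fig: go left to daisy.
      daisy is a leaf — visit daisy.
    At fig: go right to tulip.
      tulip is a leaf — visit tulip.
  At teak: go right to aster.
    aster is a leaf — visit aster.
Full pre-order sequence: ash, cedar, poppy, reed, hop, plum, rye, teak, fig, daisy, tulip, aster.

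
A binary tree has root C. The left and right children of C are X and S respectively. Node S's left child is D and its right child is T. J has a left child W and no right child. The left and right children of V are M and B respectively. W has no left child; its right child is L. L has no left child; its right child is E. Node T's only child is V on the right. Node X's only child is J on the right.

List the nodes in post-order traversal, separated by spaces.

E L W J X D M B V T S C

Post-order visits the left subtree, then the right subtree, then the node.
At C: go left to X.
  At X: no left child.
  At X: go right to J.
    At J: go left to W.
      At W: no left child.
      At W: go right to L.
        At L: no left child.
        At L: go right to E.
          E is a leaf — visit E.
        Visit L.
      Visit W.
    At J: no right child.
    Visit J.
  Visit X.
At C: go right to S.
  At S: go left to D.
    D is a leaf — visit D.
  At S: go right to T.
    At T: no left child.
    At T: go right to V.
      At V: go left to M.
        M is a leaf — visit M.
      At V: go right to B.
        B is a leaf — visit B.
      Visit V.
    Visit T.
  Visit S.
Visit C.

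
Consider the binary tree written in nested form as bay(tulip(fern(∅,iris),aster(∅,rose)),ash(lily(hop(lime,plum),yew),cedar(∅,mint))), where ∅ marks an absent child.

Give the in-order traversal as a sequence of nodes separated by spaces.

fern iris tulip aster rose bay lime hop plum lily yew ash cedar mint

In-order visits the left subtree, then the node, then the right subtree.
At bay: go left to tulip.
  At tulip: go left to fern.
    At fern: no left child.
    Visit fern.
    At fern: go right to iris.
      iris is a leaf — visit iris.
  Visit tulip.
  At tulip: go right to aster.
    At aster: no left child.
    Visit aster.
    At aster: go right to rose.
      rose is a leaf — visit rose.
Visit bay.
At bay: go right to ash.
  At ash: go left to lily.
    At lily: go left to hop.
      At hop: go left to lime.
        lime is a leaf — visit lime.
      Visit hop.
      At hop: go right to plum.
        plum is a leaf — visit plum.
    Visit lily.
    At lily: go right to yew.
      yew is a leaf — visit yew.
  Visit ash.
  At ash: go right to cedar.
    At cedar: no left child.
    Visit cedar.
    At cedar: go right to mint.
      mint is a leaf — visit mint.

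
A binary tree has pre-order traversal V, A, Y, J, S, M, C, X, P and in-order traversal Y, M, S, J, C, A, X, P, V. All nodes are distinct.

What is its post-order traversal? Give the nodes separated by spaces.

M S C J Y P X A V

The first element of pre-order is the root; it splits in-order into left and right subtrees.
Root V: left subtree has 8 nodes {Y, M, S, J, C, A, X, P}, right has 0 { }.
  Root A: left subtree has 5 nodes {Y, M, S, J, C}, right has 2 {X, P}.
    Root Y: left subtree has 0 nodes { }, right has 4 {M, S, J, C}.
      Root J: left subtree has 2 nodes {M, S}, right has 1 {C}.
        Root S: left subtree has 1 node {M}, right has 0 { }.
    Root X: left subtree has 0 nodes { }, right has 1 {P}.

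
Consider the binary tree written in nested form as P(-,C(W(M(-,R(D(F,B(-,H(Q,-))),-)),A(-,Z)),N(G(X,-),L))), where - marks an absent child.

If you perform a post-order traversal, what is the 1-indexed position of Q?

2

Post-order visits the left subtree, then the right subtree, then the node.
At P: no left child.
At P: go right to C.
  At C: go left to W.
    At W: go left to M.
      At M: no left child.
      At M: go right to R.
        At R: go left to D.
          At D: go left to F.
            F is a leaf — visit F.
          At D: go right to B.
            At B: no left child.
            At B: go right to H.
              At H: go left to Q.
                Q is a leaf — visit Q.
              At H: no right child.
              Visit H.
            Visit B.
          Visit D.
        At R: no right child.
        Visit R.
      Visit M.
    At W: go right to A.
      At A: no left child.
      At A: go right to Z.
        Z is a leaf — visit Z.
      Visit A.
    Visit W.
  At C: go right to N.
    At N: go left to G.
      At G: go left to X.
        X is a leaf — visit X.
      At G: no right child.
      Visit G.
    At N: go right to L.
      L is a leaf — visit L.
    Visit N.
  Visit C.
Visit P.
Full post-order sequence: F, Q, H, B, D, R, M, Z, A, W, X, G, L, N, C, P.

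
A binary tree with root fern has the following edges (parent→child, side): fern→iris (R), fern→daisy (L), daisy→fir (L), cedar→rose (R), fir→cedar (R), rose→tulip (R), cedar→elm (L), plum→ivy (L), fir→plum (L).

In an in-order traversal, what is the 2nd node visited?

In-order visits the left subtree, then the node, then the right subtree.
At fern: go left to daisy.
  At daisy: go left to fir.
    At fir: go left to plum.
      At plum: go left to ivy.
        ivy is a leaf — visit ivy.
      Visit plum.
      At plum: no right child.
    Visit fir.
    At fir: go right to cedar.
      At cedar: go left to elm.
        elm is a leaf — visit elm.
      Visit cedar.
      At cedar: go right to rose.
        At rose: no left child.
        Visit rose.
        At rose: go right to tulip.
          tulip is a leaf — visit tulip.
  Visit daisy.
  At daisy: no right child.
Visit fern.
At fern: go right to iris.
  iris is a leaf — visit iris.
Full in-order sequence: ivy, plum, fir, elm, cedar, rose, tulip, daisy, fern, iris.

plum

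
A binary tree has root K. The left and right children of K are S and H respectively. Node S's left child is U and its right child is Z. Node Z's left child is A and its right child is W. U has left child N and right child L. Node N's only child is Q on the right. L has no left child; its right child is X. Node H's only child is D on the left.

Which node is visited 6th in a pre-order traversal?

L

Pre-order visits the node, then its left subtree, then its right subtree.
Visit K.
At K: go left to S.
  Visit S.
  At S: go left to U.
    Visit U.
    At U: go left to N.
      Visit N.
      At N: no left child.
      At N: go right to Q.
        Q is a leaf — visit Q.
    At U: go right to L.
      Visit L.
      At L: no left child.
      At L: go right to X.
        X is a leaf — visit X.
  At S: go right to Z.
    Visit Z.
    At Z: go left to A.
      A is a leaf — visit A.
    At Z: go right to W.
      W is a leaf — visit W.
At K: go right to H.
  Visit H.
  At H: go left to D.
    D is a leaf — visit D.
  At H: no right child.
Full pre-order sequence: K, S, U, N, Q, L, X, Z, A, W, H, D.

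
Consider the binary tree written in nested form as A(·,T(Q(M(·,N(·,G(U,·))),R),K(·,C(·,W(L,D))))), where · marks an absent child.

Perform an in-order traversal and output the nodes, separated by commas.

In-order visits the left subtree, then the node, then the right subtree.
At A: no left child.
Visit A.
At A: go right to T.
  At T: go left to Q.
    At Q: go left to M.
      At M: no left child.
      Visit M.
      At M: go right to N.
        At N: no left child.
        Visit N.
        At N: go right to G.
          At G: go left to U.
            U is a leaf — visit U.
          Visit G.
          At G: no right child.
    Visit Q.
    At Q: go right to R.
      R is a leaf — visit R.
  Visit T.
  At T: go right to K.
    At K: no left child.
    Visit K.
    At K: go right to C.
      At C: no left child.
      Visit C.
      At C: go right to W.
        At W: go left to L.
          L is a leaf — visit L.
        Visit W.
        At W: go right to D.
          D is a leaf — visit D.

A, M, N, U, G, Q, R, T, K, C, L, W, D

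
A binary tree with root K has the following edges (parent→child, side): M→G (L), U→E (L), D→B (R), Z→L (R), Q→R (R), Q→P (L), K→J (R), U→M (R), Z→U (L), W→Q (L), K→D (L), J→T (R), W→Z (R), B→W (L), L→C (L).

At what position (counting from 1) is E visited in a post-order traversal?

Post-order visits the left subtree, then the right subtree, then the node.
At K: go left to D.
  At D: no left child.
  At D: go right to B.
    At B: go left to W.
      At W: go left to Q.
        At Q: go left to P.
          P is a leaf — visit P.
        At Q: go right to R.
          R is a leaf — visit R.
        Visit Q.
      At W: go right to Z.
        At Z: go left to U.
          At U: go left to E.
            E is a leaf — visit E.
          At U: go right to M.
            At M: go left to G.
              G is a leaf — visit G.
            At M: no right child.
            Visit M.
          Visit U.
        At Z: go right to L.
          At L: go left to C.
            C is a leaf — visit C.
          At L: no right child.
          Visit L.
        Visit Z.
      Visit W.
    At B: no right child.
    Visit B.
  Visit D.
At K: go right to J.
  At J: no left child.
  At J: go right to T.
    T is a leaf — visit T.
  Visit J.
Visit K.
Full post-order sequence: P, R, Q, E, G, M, U, C, L, Z, W, B, D, T, J, K.

4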